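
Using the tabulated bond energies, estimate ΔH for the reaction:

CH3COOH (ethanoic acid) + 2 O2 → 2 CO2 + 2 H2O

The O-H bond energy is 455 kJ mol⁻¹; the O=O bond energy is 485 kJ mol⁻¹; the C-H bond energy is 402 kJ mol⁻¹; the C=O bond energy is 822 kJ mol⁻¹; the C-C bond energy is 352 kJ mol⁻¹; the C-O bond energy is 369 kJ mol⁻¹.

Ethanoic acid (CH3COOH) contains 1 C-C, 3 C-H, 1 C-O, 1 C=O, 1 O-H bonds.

Bonds broken (reactants):
  C-C: 1 × 352 = 352
  C-H: 3 × 402 = 1206
  C-O: 1 × 369 = 369
  C=O: 1 × 822 = 822
  O-H: 1 × 455 = 455
  O=O: 2 × 485 = 970
  Σ(broken) = 4174 kJ
Bonds formed (products):
  C=O: 4 × 822 = 3288
  O-H: 4 × 455 = 1820
  Σ(formed) = 5108 kJ
ΔH = Σ(broken) − Σ(formed) = 4174 − 5108 = −934 kJ

ΔH ≈ −934 kJ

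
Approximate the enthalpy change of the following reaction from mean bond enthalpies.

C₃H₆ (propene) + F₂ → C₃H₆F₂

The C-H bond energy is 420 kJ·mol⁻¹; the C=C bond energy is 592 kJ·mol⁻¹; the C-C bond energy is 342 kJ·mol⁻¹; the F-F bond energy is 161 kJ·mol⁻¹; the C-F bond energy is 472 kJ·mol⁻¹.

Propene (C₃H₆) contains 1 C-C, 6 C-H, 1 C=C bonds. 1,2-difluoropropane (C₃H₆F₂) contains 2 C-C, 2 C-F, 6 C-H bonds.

ΔH ≈ −533 kJ

Bonds broken (reactants):
  C-C: 1 × 342 = 342
  C-H: 6 × 420 = 2520
  C=C: 1 × 592 = 592
  F-F: 1 × 161 = 161
  Σ(broken) = 3615 kJ
Bonds formed (products):
  C-C: 2 × 342 = 684
  C-F: 2 × 472 = 944
  C-H: 6 × 420 = 2520
  Σ(formed) = 4148 kJ
ΔH = Σ(broken) − Σ(formed) = 3615 − 4148 = −533 kJ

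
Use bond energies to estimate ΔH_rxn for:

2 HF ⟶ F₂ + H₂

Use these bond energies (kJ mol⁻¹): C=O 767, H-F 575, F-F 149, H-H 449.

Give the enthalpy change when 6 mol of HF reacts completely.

ΔH = +1656 kJ

Bonds broken (reactants):
  H-F: 2 × 575 = 1150
  Σ(broken) = 1150 kJ
Bonds formed (products):
  F-F: 1 × 149 = 149
  H-H: 1 × 449 = 449
  Σ(formed) = 598 kJ
ΔH = Σ(broken) − Σ(formed) = 1150 − 598 = +552 kJ
For 3× the reaction as written: 3 × (+552) = +1656 kJ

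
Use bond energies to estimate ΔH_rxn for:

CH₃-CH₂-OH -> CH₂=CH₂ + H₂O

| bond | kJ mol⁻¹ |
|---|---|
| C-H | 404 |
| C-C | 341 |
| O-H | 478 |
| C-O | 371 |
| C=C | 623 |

Bonds broken (reactants):
  C-C: 1 × 341 = 341
  C-H: 5 × 404 = 2020
  C-O: 1 × 371 = 371
  O-H: 1 × 478 = 478
  Σ(broken) = 3210 kJ
Bonds formed (products):
  C-H: 4 × 404 = 1616
  C=C: 1 × 623 = 623
  O-H: 2 × 478 = 956
  Σ(formed) = 3195 kJ
ΔH = Σ(broken) − Σ(formed) = 3210 − 3195 = +15 kJ

ΔH ≈ +15 kJ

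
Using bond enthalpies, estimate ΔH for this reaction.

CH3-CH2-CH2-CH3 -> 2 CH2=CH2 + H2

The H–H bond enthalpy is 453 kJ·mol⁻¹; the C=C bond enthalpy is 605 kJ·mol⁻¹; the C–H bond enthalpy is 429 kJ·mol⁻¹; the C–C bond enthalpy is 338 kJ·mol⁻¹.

Bonds broken (reactants):
  C–C: 3 × 338 = 1014
  C–H: 10 × 429 = 4290
  Σ(broken) = 5304 kJ
Bonds formed (products):
  C–H: 8 × 429 = 3432
  C=C: 2 × 605 = 1210
  H–H: 1 × 453 = 453
  Σ(formed) = 5095 kJ
ΔH = Σ(broken) − Σ(formed) = 5304 − 5095 = +209 kJ

ΔH ≈ +209 kJ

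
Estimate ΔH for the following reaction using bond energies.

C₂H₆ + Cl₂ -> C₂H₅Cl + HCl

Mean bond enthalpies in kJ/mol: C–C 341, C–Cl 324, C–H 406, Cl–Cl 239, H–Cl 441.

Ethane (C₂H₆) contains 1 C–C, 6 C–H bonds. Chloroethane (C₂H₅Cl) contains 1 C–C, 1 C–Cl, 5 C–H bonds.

ΔH ≈ −120 kJ

Bonds broken (reactants):
  C–C: 1 × 341 = 341
  C–H: 6 × 406 = 2436
  Cl–Cl: 1 × 239 = 239
  Σ(broken) = 3016 kJ
Bonds formed (products):
  C–C: 1 × 341 = 341
  C–Cl: 1 × 324 = 324
  C–H: 5 × 406 = 2030
  H–Cl: 1 × 441 = 441
  Σ(formed) = 3136 kJ
ΔH = Σ(broken) − Σ(formed) = 3016 − 3136 = −120 kJ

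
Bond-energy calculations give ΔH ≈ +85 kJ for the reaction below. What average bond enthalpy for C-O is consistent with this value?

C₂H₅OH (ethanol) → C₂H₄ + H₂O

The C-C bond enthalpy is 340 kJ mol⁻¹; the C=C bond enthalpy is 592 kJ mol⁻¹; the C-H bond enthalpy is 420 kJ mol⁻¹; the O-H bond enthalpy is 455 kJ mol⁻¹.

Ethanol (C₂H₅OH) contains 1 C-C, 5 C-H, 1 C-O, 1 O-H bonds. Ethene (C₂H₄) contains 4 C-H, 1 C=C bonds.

Let D be the C-O bond energy.
Σ(broken) = 1×340 + 5×420 + 1×D + 1×455 = 2895 + D
Σ(formed) = 4×420 + 1×592 + 2×455 = 3182
ΔH = Σ(broken) − Σ(formed) = (2895 + D) − (3182) = −287 + D
Setting this equal to +85 kJ gives D = 372 kJ/mol.

D(C-O) ≈ 372 kJ/mol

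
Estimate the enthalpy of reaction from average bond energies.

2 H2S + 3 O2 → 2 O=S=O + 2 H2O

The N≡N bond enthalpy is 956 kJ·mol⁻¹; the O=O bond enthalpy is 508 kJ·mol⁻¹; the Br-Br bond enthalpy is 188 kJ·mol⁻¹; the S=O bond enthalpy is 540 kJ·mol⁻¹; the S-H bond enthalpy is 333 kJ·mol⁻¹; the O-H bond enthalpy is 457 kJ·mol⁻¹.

ΔH ≈ −1132 kJ

Bonds broken (reactants):
  O=O: 3 × 508 = 1524
  S-H: 4 × 333 = 1332
  Σ(broken) = 2856 kJ
Bonds formed (products):
  O-H: 4 × 457 = 1828
  S=O: 4 × 540 = 2160
  Σ(formed) = 3988 kJ
ΔH = Σ(broken) − Σ(formed) = 2856 − 3988 = −1132 kJ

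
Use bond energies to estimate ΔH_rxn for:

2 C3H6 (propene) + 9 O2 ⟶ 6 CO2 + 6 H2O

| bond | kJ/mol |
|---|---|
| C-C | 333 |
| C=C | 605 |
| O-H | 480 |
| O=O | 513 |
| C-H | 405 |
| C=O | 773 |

Bonds broken (reactants):
  C-C: 2 × 333 = 666
  C-H: 12 × 405 = 4860
  C=C: 2 × 605 = 1210
  O=O: 9 × 513 = 4617
  Σ(broken) = 11353 kJ
Bonds formed (products):
  C=O: 12 × 773 = 9276
  O-H: 12 × 480 = 5760
  Σ(formed) = 15036 kJ
ΔH = Σ(broken) − Σ(formed) = 11353 − 15036 = −3683 kJ

ΔH ≈ −3683 kJ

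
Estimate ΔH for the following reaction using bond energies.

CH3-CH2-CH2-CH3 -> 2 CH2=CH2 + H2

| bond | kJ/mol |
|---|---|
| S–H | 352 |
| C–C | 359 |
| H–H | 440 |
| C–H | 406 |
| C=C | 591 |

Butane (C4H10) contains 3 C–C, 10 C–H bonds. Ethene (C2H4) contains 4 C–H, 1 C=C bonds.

Bonds broken (reactants):
  C–C: 3 × 359 = 1077
  C–H: 10 × 406 = 4060
  Σ(broken) = 5137 kJ
Bonds formed (products):
  C–H: 8 × 406 = 3248
  C=C: 2 × 591 = 1182
  H–H: 1 × 440 = 440
  Σ(formed) = 4870 kJ
ΔH = Σ(broken) − Σ(formed) = 5137 − 4870 = +267 kJ

ΔH ≈ +267 kJ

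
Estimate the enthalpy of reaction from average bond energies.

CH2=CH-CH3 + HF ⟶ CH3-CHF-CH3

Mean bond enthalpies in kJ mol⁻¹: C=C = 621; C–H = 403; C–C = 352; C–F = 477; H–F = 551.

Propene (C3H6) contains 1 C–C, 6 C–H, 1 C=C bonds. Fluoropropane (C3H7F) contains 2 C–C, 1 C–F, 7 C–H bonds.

ΔH ≈ −60 kJ

Bonds broken (reactants):
  C–C: 1 × 352 = 352
  C–H: 6 × 403 = 2418
  C=C: 1 × 621 = 621
  H–F: 1 × 551 = 551
  Σ(broken) = 3942 kJ
Bonds formed (products):
  C–C: 2 × 352 = 704
  C–F: 1 × 477 = 477
  C–H: 7 × 403 = 2821
  Σ(formed) = 4002 kJ
ΔH = Σ(broken) − Σ(formed) = 3942 − 4002 = −60 kJ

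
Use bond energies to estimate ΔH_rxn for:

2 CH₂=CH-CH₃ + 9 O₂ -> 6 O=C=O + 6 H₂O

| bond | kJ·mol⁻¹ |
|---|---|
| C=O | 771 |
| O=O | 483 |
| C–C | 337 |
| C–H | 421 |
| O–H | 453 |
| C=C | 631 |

Bonds broken (reactants):
  C–C: 2 × 337 = 674
  C–H: 12 × 421 = 5052
  C=C: 2 × 631 = 1262
  O=O: 9 × 483 = 4347
  Σ(broken) = 11335 kJ
Bonds formed (products):
  C=O: 12 × 771 = 9252
  O–H: 12 × 453 = 5436
  Σ(formed) = 14688 kJ
ΔH = Σ(broken) − Σ(formed) = 11335 − 14688 = −3353 kJ

ΔH ≈ −3353 kJ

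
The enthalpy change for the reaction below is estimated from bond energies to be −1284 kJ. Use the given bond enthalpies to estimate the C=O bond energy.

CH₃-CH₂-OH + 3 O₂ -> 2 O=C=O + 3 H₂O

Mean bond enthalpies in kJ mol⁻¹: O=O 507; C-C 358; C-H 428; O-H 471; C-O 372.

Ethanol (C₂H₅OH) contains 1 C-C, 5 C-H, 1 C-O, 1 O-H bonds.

Let D be the C=O bond energy.
Σ(broken) = 1×358 + 5×428 + 1×372 + 1×471 + 3×507 = 4862
Σ(formed) = 4×D + 6×471 = 2826 + 4D
ΔH = Σ(broken) − Σ(formed) = (4862) − (2826 + 4D) = +2036 − 4D
Setting this equal to −1284 kJ gives 4D = 3320, so D = 830 kJ/mol.

D(C=O) ≈ 830 kJ/mol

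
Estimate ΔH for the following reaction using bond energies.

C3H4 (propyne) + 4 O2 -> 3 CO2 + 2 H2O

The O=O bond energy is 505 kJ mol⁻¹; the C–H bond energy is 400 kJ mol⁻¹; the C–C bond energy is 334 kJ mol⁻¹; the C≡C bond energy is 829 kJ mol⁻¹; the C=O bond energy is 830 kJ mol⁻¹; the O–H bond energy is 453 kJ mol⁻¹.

Bonds broken (reactants):
  C≡C: 1 × 829 = 829
  C–C: 1 × 334 = 334
  C–H: 4 × 400 = 1600
  O=O: 4 × 505 = 2020
  Σ(broken) = 4783 kJ
Bonds formed (products):
  C=O: 6 × 830 = 4980
  O–H: 4 × 453 = 1812
  Σ(formed) = 6792 kJ
ΔH = Σ(broken) − Σ(formed) = 4783 − 6792 = −2009 kJ

ΔH ≈ −2009 kJ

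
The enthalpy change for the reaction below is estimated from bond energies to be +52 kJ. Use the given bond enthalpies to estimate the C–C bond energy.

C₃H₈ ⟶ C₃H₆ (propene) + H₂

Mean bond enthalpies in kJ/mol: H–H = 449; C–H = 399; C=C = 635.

Let D be the C–C bond energy.
Σ(broken) = 2×D + 8×399 = 3192 + 2D
Σ(formed) = 1×D + 6×399 + 1×635 + 1×449 = 3478 + D
ΔH = Σ(broken) − Σ(formed) = (3192 + 2D) − (3478 + D) = −286 + D
Setting this equal to +52 kJ gives D = 338 kJ/mol.

D(C–C) ≈ 338 kJ/mol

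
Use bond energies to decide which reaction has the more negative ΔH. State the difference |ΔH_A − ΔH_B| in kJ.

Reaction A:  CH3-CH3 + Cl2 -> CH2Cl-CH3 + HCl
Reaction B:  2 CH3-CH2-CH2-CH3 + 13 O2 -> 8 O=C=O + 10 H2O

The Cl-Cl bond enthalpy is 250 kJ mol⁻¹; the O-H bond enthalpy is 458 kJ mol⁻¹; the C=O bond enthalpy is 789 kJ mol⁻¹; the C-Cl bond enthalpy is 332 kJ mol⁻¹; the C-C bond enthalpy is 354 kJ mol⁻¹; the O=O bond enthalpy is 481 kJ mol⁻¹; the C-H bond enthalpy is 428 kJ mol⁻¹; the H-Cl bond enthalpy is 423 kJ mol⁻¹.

Reaction A:
  Bonds broken (reactants):
    C-C: 1 × 354 = 354
    C-H: 6 × 428 = 2568
    Cl-Cl: 1 × 250 = 250
    Σ(broken) = 3172 kJ
  Bonds formed (products):
    C-C: 1 × 354 = 354
    C-Cl: 1 × 332 = 332
    C-H: 5 × 428 = 2140
    H-Cl: 1 × 423 = 423
    Σ(formed) = 3249 kJ
  ΔH_A = 3172 − 3249 = −77 kJ
Reaction B:
  Bonds broken (reactants):
    C-C: 6 × 354 = 2124
    C-H: 20 × 428 = 8560
    O=O: 13 × 481 = 6253
    Σ(broken) = 16937 kJ
  Bonds formed (products):
    C=O: 16 × 789 = 12624
    O-H: 20 × 458 = 9160
    Σ(formed) = 21784 kJ
  ΔH_B = 16937 − 21784 = −4847 kJ
ΔH_A − ΔH_B = +4770 kJ, so reaction B has the more negative ΔH; |ΔH_A − ΔH_B| = 4770 kJ.

Reaction B, by 4770 kJ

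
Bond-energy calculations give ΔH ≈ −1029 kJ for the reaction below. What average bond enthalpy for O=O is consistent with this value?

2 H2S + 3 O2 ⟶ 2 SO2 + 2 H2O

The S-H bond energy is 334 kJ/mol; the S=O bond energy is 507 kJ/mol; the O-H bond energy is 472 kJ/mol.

Let D be the O=O bond energy.
Σ(broken) = 3×D + 4×334 = 1336 + 3D
Σ(formed) = 4×472 + 4×507 = 3916
ΔH = Σ(broken) − Σ(formed) = (1336 + 3D) − (3916) = −2580 + 3D
Setting this equal to −1029 kJ gives 3D = 1551, so D = 517 kJ/mol.

D(O=O) ≈ 517 kJ/mol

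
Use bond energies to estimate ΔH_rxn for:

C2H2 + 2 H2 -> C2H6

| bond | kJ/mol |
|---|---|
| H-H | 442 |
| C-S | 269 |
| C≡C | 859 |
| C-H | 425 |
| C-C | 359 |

ΔH ≈ −316 kJ

Bonds broken (reactants):
  C≡C: 1 × 859 = 859
  C-H: 2 × 425 = 850
  H-H: 2 × 442 = 884
  Σ(broken) = 2593 kJ
Bonds formed (products):
  C-C: 1 × 359 = 359
  C-H: 6 × 425 = 2550
  Σ(formed) = 2909 kJ
ΔH = Σ(broken) − Σ(formed) = 2593 − 2909 = −316 kJ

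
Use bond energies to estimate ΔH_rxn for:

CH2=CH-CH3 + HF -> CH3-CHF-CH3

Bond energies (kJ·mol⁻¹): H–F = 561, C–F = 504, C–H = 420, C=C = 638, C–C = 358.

Bonds broken (reactants):
  C–C: 1 × 358 = 358
  C–H: 6 × 420 = 2520
  C=C: 1 × 638 = 638
  H–F: 1 × 561 = 561
  Σ(broken) = 4077 kJ
Bonds formed (products):
  C–C: 2 × 358 = 716
  C–F: 1 × 504 = 504
  C–H: 7 × 420 = 2940
  Σ(formed) = 4160 kJ
ΔH = Σ(broken) − Σ(formed) = 4077 − 4160 = −83 kJ

ΔH ≈ −83 kJ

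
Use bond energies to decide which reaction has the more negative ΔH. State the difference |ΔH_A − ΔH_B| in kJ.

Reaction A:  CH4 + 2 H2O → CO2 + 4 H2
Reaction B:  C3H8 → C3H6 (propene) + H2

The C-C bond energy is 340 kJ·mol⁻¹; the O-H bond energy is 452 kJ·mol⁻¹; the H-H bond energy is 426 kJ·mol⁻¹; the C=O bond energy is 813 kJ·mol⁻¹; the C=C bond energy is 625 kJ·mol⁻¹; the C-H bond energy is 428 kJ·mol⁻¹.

Reaction A:
  Bonds broken (reactants):
    C-H: 4 × 428 = 1712
    O-H: 4 × 452 = 1808
    Σ(broken) = 3520 kJ
  Bonds formed (products):
    C=O: 2 × 813 = 1626
    H-H: 4 × 426 = 1704
    Σ(formed) = 3330 kJ
  ΔH_A = 3520 − 3330 = +190 kJ
Reaction B:
  Bonds broken (reactants):
    C-C: 2 × 340 = 680
    C-H: 8 × 428 = 3424
    Σ(broken) = 4104 kJ
  Bonds formed (products):
    C-C: 1 × 340 = 340
    C-H: 6 × 428 = 2568
    C=C: 1 × 625 = 625
    H-H: 1 × 426 = 426
    Σ(formed) = 3959 kJ
  ΔH_B = 4104 − 3959 = +145 kJ
ΔH_A − ΔH_B = +45 kJ, so reaction B has the more negative ΔH; |ΔH_A − ΔH_B| = 45 kJ.

Reaction B, by 45 kJ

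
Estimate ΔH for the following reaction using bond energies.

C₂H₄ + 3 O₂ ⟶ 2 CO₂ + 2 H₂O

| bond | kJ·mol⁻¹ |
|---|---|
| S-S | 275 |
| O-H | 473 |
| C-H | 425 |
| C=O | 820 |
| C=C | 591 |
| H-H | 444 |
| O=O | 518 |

ΔH ≈ −1327 kJ

Bonds broken (reactants):
  C-H: 4 × 425 = 1700
  C=C: 1 × 591 = 591
  O=O: 3 × 518 = 1554
  Σ(broken) = 3845 kJ
Bonds formed (products):
  C=O: 4 × 820 = 3280
  O-H: 4 × 473 = 1892
  Σ(formed) = 5172 kJ
ΔH = Σ(broken) − Σ(formed) = 3845 − 5172 = −1327 kJ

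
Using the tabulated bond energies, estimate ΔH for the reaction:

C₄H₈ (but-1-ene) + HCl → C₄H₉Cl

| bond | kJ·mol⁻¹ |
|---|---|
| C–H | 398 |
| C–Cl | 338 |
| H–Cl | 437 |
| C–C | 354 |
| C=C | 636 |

Bonds broken (reactants):
  C–C: 2 × 354 = 708
  C–H: 8 × 398 = 3184
  C=C: 1 × 636 = 636
  H–Cl: 1 × 437 = 437
  Σ(broken) = 4965 kJ
Bonds formed (products):
  C–C: 3 × 354 = 1062
  C–Cl: 1 × 338 = 338
  C–H: 9 × 398 = 3582
  Σ(formed) = 4982 kJ
ΔH = Σ(broken) − Σ(formed) = 4965 − 4982 = −17 kJ

ΔH ≈ −17 kJ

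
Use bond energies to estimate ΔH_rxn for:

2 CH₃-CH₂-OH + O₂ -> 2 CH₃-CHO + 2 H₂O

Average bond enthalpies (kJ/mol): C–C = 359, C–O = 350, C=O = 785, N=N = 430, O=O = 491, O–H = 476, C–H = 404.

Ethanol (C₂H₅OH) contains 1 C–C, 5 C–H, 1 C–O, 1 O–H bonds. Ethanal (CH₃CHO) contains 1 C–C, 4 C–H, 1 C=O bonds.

ΔH ≈ −523 kJ

Bonds broken (reactants):
  C–C: 2 × 359 = 718
  C–H: 10 × 404 = 4040
  C–O: 2 × 350 = 700
  O–H: 2 × 476 = 952
  O=O: 1 × 491 = 491
  Σ(broken) = 6901 kJ
Bonds formed (products):
  C–C: 2 × 359 = 718
  C–H: 8 × 404 = 3232
  C=O: 2 × 785 = 1570
  O–H: 4 × 476 = 1904
  Σ(formed) = 7424 kJ
ΔH = Σ(broken) − Σ(formed) = 6901 − 7424 = −523 kJ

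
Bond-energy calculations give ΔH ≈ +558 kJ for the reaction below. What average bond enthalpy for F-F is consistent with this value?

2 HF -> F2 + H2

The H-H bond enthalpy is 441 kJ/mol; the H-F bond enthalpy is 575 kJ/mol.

Let D be the F-F bond energy.
Σ(broken) = 2×575 = 1150
Σ(formed) = 1×D + 1×441 = 441 + D
ΔH = Σ(broken) − Σ(formed) = (1150) − (441 + D) = +709 − D
Setting this equal to +558 kJ gives D = 151 kJ/mol.

D(F-F) ≈ 151 kJ/mol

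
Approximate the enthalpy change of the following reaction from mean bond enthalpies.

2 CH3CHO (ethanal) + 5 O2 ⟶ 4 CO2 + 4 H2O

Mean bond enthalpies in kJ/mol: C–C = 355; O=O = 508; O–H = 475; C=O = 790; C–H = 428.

ΔH ≈ −1866 kJ

Bonds broken (reactants):
  C–C: 2 × 355 = 710
  C–H: 8 × 428 = 3424
  C=O: 2 × 790 = 1580
  O=O: 5 × 508 = 2540
  Σ(broken) = 8254 kJ
Bonds formed (products):
  C=O: 8 × 790 = 6320
  O–H: 8 × 475 = 3800
  Σ(formed) = 10120 kJ
ΔH = Σ(broken) − Σ(formed) = 8254 − 10120 = −1866 kJ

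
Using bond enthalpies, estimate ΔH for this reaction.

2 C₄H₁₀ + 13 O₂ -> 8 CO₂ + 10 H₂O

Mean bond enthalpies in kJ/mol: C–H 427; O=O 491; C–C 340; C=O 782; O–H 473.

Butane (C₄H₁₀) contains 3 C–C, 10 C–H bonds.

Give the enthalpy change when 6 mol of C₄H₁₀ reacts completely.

ΔH = −15027 kJ

Bonds broken (reactants):
  C–C: 6 × 340 = 2040
  C–H: 20 × 427 = 8540
  O=O: 13 × 491 = 6383
  Σ(broken) = 16963 kJ
Bonds formed (products):
  C=O: 16 × 782 = 12512
  O–H: 20 × 473 = 9460
  Σ(formed) = 21972 kJ
ΔH = Σ(broken) − Σ(formed) = 16963 − 21972 = −5009 kJ
For 3× the reaction as written: 3 × (−5009) = −15027 kJ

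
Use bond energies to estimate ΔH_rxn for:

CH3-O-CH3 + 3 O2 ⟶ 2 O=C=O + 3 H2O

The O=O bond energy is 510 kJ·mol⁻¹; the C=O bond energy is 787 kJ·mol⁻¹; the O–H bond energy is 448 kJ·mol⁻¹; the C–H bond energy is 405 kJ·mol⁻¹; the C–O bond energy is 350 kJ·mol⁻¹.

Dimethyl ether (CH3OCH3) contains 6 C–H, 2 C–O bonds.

ΔH ≈ −1176 kJ

Bonds broken (reactants):
  C–H: 6 × 405 = 2430
  C–O: 2 × 350 = 700
  O=O: 3 × 510 = 1530
  Σ(broken) = 4660 kJ
Bonds formed (products):
  C=O: 4 × 787 = 3148
  O–H: 6 × 448 = 2688
  Σ(formed) = 5836 kJ
ΔH = Σ(broken) − Σ(formed) = 4660 − 5836 = −1176 kJ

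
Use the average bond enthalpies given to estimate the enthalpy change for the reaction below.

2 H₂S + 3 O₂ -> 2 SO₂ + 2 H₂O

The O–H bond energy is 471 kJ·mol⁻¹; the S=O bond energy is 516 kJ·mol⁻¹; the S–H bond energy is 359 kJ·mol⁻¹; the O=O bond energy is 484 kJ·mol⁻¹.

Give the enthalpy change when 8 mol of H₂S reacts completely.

ΔH = −4240 kJ

Bonds broken (reactants):
  O=O: 3 × 484 = 1452
  S–H: 4 × 359 = 1436
  Σ(broken) = 2888 kJ
Bonds formed (products):
  O–H: 4 × 471 = 1884
  S=O: 4 × 516 = 2064
  Σ(formed) = 3948 kJ
ΔH = Σ(broken) − Σ(formed) = 2888 − 3948 = −1060 kJ
For 4× the reaction as written: 4 × (−1060) = −4240 kJ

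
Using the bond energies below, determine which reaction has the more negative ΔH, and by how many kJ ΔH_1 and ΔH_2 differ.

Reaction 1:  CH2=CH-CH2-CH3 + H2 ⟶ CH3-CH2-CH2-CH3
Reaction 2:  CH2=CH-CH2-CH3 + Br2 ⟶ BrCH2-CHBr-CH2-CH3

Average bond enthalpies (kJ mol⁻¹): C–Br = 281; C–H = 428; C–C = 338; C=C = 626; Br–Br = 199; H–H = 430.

Reaction 1, by 63 kJ

Reaction 1:
  Bonds broken (reactants):
    C–C: 2 × 338 = 676
    C–H: 8 × 428 = 3424
    C=C: 1 × 626 = 626
    H–H: 1 × 430 = 430
    Σ(broken) = 5156 kJ
  Bonds formed (products):
    C–C: 3 × 338 = 1014
    C–H: 10 × 428 = 4280
    Σ(formed) = 5294 kJ
  ΔH_1 = 5156 − 5294 = −138 kJ
Reaction 2:
  Bonds broken (reactants):
    Br–Br: 1 × 199 = 199
    C–C: 2 × 338 = 676
    C–H: 8 × 428 = 3424
    C=C: 1 × 626 = 626
    Σ(broken) = 4925 kJ
  Bonds formed (products):
    C–Br: 2 × 281 = 562
    C–C: 3 × 338 = 1014
    C–H: 8 × 428 = 3424
    Σ(formed) = 5000 kJ
  ΔH_2 = 4925 − 5000 = −75 kJ
ΔH_1 − ΔH_2 = −63 kJ, so reaction 1 has the more negative ΔH; |ΔH_1 − ΔH_2| = 63 kJ.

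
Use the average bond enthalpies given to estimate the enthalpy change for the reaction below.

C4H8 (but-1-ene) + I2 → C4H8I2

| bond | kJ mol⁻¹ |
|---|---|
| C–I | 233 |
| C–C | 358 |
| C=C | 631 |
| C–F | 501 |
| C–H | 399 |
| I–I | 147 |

Bonds broken (reactants):
  C–C: 2 × 358 = 716
  C–H: 8 × 399 = 3192
  C=C: 1 × 631 = 631
  I–I: 1 × 147 = 147
  Σ(broken) = 4686 kJ
Bonds formed (products):
  C–C: 3 × 358 = 1074
  C–H: 8 × 399 = 3192
  C–I: 2 × 233 = 466
  Σ(formed) = 4732 kJ
ΔH = Σ(broken) − Σ(formed) = 4686 − 4732 = −46 kJ

ΔH ≈ −46 kJ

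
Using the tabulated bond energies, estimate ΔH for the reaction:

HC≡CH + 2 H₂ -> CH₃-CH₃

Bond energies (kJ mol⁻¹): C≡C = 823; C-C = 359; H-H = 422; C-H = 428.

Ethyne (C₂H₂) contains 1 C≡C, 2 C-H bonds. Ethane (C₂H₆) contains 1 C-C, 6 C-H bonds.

ΔH ≈ −404 kJ

Bonds broken (reactants):
  C≡C: 1 × 823 = 823
  C-H: 2 × 428 = 856
  H-H: 2 × 422 = 844
  Σ(broken) = 2523 kJ
Bonds formed (products):
  C-C: 1 × 359 = 359
  C-H: 6 × 428 = 2568
  Σ(formed) = 2927 kJ
ΔH = Σ(broken) − Σ(formed) = 2523 − 2927 = −404 kJ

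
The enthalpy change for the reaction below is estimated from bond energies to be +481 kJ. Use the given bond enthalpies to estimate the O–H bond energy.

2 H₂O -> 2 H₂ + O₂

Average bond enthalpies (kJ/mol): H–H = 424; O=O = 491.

D(O–H) ≈ 455 kJ/mol

Let D be the O–H bond energy.
Σ(broken) = 4×D = 4D
Σ(formed) = 2×424 + 1×491 = 1339
ΔH = Σ(broken) − Σ(formed) = (4D) − (1339) = −1339 + 4D
Setting this equal to +481 kJ gives 4D = 1820, so D = 455 kJ/mol.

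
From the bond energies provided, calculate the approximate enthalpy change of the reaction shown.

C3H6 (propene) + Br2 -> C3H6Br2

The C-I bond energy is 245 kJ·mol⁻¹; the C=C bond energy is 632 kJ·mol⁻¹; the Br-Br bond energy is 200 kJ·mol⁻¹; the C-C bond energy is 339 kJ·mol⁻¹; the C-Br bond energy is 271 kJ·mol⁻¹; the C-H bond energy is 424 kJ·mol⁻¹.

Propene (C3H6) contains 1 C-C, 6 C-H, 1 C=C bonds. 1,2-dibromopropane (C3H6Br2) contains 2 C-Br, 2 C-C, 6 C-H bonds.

ΔH ≈ −49 kJ

Bonds broken (reactants):
  Br-Br: 1 × 200 = 200
  C-C: 1 × 339 = 339
  C-H: 6 × 424 = 2544
  C=C: 1 × 632 = 632
  Σ(broken) = 3715 kJ
Bonds formed (products):
  C-Br: 2 × 271 = 542
  C-C: 2 × 339 = 678
  C-H: 6 × 424 = 2544
  Σ(formed) = 3764 kJ
ΔH = Σ(broken) − Σ(formed) = 3715 − 3764 = −49 kJ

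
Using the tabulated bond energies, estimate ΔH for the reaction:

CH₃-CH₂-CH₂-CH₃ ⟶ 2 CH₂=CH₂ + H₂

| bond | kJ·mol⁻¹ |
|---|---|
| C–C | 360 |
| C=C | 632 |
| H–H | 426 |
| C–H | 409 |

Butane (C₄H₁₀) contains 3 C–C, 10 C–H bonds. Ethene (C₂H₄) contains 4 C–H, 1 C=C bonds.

ΔH ≈ +208 kJ

Bonds broken (reactants):
  C–C: 3 × 360 = 1080
  C–H: 10 × 409 = 4090
  Σ(broken) = 5170 kJ
Bonds formed (products):
  C–H: 8 × 409 = 3272
  C=C: 2 × 632 = 1264
  H–H: 1 × 426 = 426
  Σ(formed) = 4962 kJ
ΔH = Σ(broken) − Σ(formed) = 5170 − 4962 = +208 kJ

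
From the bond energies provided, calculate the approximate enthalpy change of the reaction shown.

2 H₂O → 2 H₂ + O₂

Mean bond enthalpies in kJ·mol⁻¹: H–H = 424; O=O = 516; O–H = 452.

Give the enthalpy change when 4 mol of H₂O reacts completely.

ΔH = +888 kJ

Bonds broken (reactants):
  O–H: 4 × 452 = 1808
  Σ(broken) = 1808 kJ
Bonds formed (products):
  H–H: 2 × 424 = 848
  O=O: 1 × 516 = 516
  Σ(formed) = 1364 kJ
ΔH = Σ(broken) − Σ(formed) = 1808 − 1364 = +444 kJ
For 2× the reaction as written: 2 × (+444) = +888 kJ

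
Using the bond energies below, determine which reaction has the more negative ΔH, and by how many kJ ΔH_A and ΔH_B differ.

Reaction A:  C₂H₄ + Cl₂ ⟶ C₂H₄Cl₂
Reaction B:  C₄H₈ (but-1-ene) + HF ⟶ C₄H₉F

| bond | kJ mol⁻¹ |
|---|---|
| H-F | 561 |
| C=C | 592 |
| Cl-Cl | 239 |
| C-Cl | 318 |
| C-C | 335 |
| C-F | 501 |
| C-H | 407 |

Reaction A, by 50 kJ

Reaction A:
  Bonds broken (reactants):
    C-H: 4 × 407 = 1628
    C=C: 1 × 592 = 592
    Cl-Cl: 1 × 239 = 239
    Σ(broken) = 2459 kJ
  Bonds formed (products):
    C-C: 1 × 335 = 335
    C-Cl: 2 × 318 = 636
    C-H: 4 × 407 = 1628
    Σ(formed) = 2599 kJ
  ΔH_A = 2459 − 2599 = −140 kJ
Reaction B:
  Bonds broken (reactants):
    C-C: 2 × 335 = 670
    C-H: 8 × 407 = 3256
    C=C: 1 × 592 = 592
    H-F: 1 × 561 = 561
    Σ(broken) = 5079 kJ
  Bonds formed (products):
    C-C: 3 × 335 = 1005
    C-F: 1 × 501 = 501
    C-H: 9 × 407 = 3663
    Σ(formed) = 5169 kJ
  ΔH_B = 5079 − 5169 = −90 kJ
ΔH_A − ΔH_B = −50 kJ, so reaction A has the more negative ΔH; |ΔH_A − ΔH_B| = 50 kJ.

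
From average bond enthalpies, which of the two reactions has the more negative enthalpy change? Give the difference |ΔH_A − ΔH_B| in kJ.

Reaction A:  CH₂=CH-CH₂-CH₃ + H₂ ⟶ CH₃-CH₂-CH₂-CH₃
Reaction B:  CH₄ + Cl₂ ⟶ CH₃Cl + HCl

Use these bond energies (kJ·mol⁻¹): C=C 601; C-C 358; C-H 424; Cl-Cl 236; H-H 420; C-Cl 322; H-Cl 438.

Reaction A, by 85 kJ

Reaction A:
  Bonds broken (reactants):
    C-C: 2 × 358 = 716
    C-H: 8 × 424 = 3392
    C=C: 1 × 601 = 601
    H-H: 1 × 420 = 420
    Σ(broken) = 5129 kJ
  Bonds formed (products):
    C-C: 3 × 358 = 1074
    C-H: 10 × 424 = 4240
    Σ(formed) = 5314 kJ
  ΔH_A = 5129 − 5314 = −185 kJ
Reaction B:
  Bonds broken (reactants):
    C-H: 4 × 424 = 1696
    Cl-Cl: 1 × 236 = 236
    Σ(broken) = 1932 kJ
  Bonds formed (products):
    C-Cl: 1 × 322 = 322
    C-H: 3 × 424 = 1272
    H-Cl: 1 × 438 = 438
    Σ(formed) = 2032 kJ
  ΔH_B = 1932 − 2032 = −100 kJ
ΔH_A − ΔH_B = −85 kJ, so reaction A has the more negative ΔH; |ΔH_A − ΔH_B| = 85 kJ.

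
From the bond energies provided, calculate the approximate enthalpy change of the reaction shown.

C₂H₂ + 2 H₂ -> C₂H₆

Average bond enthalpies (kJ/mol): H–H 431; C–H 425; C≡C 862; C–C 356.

ΔH ≈ −332 kJ

Bonds broken (reactants):
  C≡C: 1 × 862 = 862
  C–H: 2 × 425 = 850
  H–H: 2 × 431 = 862
  Σ(broken) = 2574 kJ
Bonds formed (products):
  C–C: 1 × 356 = 356
  C–H: 6 × 425 = 2550
  Σ(formed) = 2906 kJ
ΔH = Σ(broken) − Σ(formed) = 2574 − 2906 = −332 kJ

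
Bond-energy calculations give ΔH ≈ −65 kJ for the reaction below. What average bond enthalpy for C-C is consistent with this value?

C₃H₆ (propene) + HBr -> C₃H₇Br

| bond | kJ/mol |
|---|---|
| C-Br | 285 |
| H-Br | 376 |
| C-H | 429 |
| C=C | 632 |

Let D be the C-C bond energy.
Σ(broken) = 1×D + 6×429 + 1×632 + 1×376 = 3582 + D
Σ(formed) = 1×285 + 2×D + 7×429 = 3288 + 2D
ΔH = Σ(broken) − Σ(formed) = (3582 + D) − (3288 + 2D) = +294 − D
Setting this equal to −65 kJ gives D = 359 kJ/mol.

D(C-C) ≈ 359 kJ/mol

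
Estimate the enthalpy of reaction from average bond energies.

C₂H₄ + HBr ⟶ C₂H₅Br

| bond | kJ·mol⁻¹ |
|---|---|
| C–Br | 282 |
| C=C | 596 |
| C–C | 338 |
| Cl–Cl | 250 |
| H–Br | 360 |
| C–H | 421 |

Bonds broken (reactants):
  C–H: 4 × 421 = 1684
  C=C: 1 × 596 = 596
  H–Br: 1 × 360 = 360
  Σ(broken) = 2640 kJ
Bonds formed (products):
  C–Br: 1 × 282 = 282
  C–C: 1 × 338 = 338
  C–H: 5 × 421 = 2105
  Σ(formed) = 2725 kJ
ΔH = Σ(broken) − Σ(formed) = 2640 − 2725 = −85 kJ

ΔH ≈ −85 kJ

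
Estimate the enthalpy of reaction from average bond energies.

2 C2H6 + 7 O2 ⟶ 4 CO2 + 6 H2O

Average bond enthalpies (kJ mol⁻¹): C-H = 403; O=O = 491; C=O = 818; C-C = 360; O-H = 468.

ΔH ≈ −3167 kJ

Bonds broken (reactants):
  C-C: 2 × 360 = 720
  C-H: 12 × 403 = 4836
  O=O: 7 × 491 = 3437
  Σ(broken) = 8993 kJ
Bonds formed (products):
  C=O: 8 × 818 = 6544
  O-H: 12 × 468 = 5616
  Σ(formed) = 12160 kJ
ΔH = Σ(broken) − Σ(formed) = 8993 − 12160 = −3167 kJ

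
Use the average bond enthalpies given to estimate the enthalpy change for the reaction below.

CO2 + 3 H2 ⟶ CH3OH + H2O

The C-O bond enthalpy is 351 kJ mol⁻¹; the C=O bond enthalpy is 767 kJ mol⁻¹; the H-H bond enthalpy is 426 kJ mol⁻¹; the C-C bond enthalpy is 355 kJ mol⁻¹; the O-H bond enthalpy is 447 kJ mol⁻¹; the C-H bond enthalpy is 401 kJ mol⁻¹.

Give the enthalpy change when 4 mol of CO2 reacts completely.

Bonds broken (reactants):
  C=O: 2 × 767 = 1534
  H-H: 3 × 426 = 1278
  Σ(broken) = 2812 kJ
Bonds formed (products):
  C-H: 3 × 401 = 1203
  C-O: 1 × 351 = 351
  O-H: 3 × 447 = 1341
  Σ(formed) = 2895 kJ
ΔH = Σ(broken) − Σ(formed) = 2812 − 2895 = −83 kJ
For 4× the reaction as written: 4 × (−83) = −332 kJ

ΔH = −332 kJ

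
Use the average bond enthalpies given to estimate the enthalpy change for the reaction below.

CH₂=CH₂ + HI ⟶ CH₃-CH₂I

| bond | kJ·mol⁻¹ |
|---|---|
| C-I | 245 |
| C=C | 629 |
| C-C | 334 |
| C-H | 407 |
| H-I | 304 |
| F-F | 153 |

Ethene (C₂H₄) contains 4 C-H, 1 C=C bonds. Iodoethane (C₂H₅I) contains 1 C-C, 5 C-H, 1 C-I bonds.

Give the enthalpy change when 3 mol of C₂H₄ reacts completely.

ΔH = −159 kJ

Bonds broken (reactants):
  C-H: 4 × 407 = 1628
  C=C: 1 × 629 = 629
  H-I: 1 × 304 = 304
  Σ(broken) = 2561 kJ
Bonds formed (products):
  C-C: 1 × 334 = 334
  C-H: 5 × 407 = 2035
  C-I: 1 × 245 = 245
  Σ(formed) = 2614 kJ
ΔH = Σ(broken) − Σ(formed) = 2561 − 2614 = −53 kJ
For 3× the reaction as written: 3 × (−53) = −159 kJ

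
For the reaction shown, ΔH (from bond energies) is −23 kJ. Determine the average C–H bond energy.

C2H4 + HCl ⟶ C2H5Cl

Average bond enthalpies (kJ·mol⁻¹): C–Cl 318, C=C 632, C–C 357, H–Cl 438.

Let D be the C–H bond energy.
Σ(broken) = 4×D + 1×632 + 1×438 = 1070 + 4D
Σ(formed) = 1×357 + 1×318 + 5×D = 675 + 5D
ΔH = Σ(broken) − Σ(formed) = (1070 + 4D) − (675 + 5D) = +395 − D
Setting this equal to −23 kJ gives D = 418 kJ/mol.

D(C–H) ≈ 418 kJ/mol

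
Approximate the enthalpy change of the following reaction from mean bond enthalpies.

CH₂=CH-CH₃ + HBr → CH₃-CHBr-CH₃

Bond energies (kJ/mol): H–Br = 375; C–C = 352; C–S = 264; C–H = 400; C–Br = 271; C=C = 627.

Bonds broken (reactants):
  C–C: 1 × 352 = 352
  C–H: 6 × 400 = 2400
  C=C: 1 × 627 = 627
  H–Br: 1 × 375 = 375
  Σ(broken) = 3754 kJ
Bonds formed (products):
  C–Br: 1 × 271 = 271
  C–C: 2 × 352 = 704
  C–H: 7 × 400 = 2800
  Σ(formed) = 3775 kJ
ΔH = Σ(broken) − Σ(formed) = 3754 − 3775 = −21 kJ

ΔH ≈ −21 kJ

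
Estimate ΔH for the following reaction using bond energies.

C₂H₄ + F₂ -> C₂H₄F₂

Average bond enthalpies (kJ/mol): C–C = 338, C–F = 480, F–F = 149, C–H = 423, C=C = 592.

Bonds broken (reactants):
  C–H: 4 × 423 = 1692
  C=C: 1 × 592 = 592
  F–F: 1 × 149 = 149
  Σ(broken) = 2433 kJ
Bonds formed (products):
  C–C: 1 × 338 = 338
  C–F: 2 × 480 = 960
  C–H: 4 × 423 = 1692
  Σ(formed) = 2990 kJ
ΔH = Σ(broken) − Σ(formed) = 2433 − 2990 = −557 kJ

ΔH ≈ −557 kJ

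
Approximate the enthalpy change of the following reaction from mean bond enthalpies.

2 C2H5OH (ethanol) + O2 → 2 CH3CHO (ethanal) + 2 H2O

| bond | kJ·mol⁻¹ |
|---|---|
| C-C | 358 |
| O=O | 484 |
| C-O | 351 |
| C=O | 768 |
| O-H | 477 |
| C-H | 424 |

Bonds broken (reactants):
  C-C: 2 × 358 = 716
  C-H: 10 × 424 = 4240
  C-O: 2 × 351 = 702
  O-H: 2 × 477 = 954
  O=O: 1 × 484 = 484
  Σ(broken) = 7096 kJ
Bonds formed (products):
  C-C: 2 × 358 = 716
  C-H: 8 × 424 = 3392
  C=O: 2 × 768 = 1536
  O-H: 4 × 477 = 1908
  Σ(formed) = 7552 kJ
ΔH = Σ(broken) − Σ(formed) = 7096 − 7552 = −456 kJ

ΔH ≈ −456 kJ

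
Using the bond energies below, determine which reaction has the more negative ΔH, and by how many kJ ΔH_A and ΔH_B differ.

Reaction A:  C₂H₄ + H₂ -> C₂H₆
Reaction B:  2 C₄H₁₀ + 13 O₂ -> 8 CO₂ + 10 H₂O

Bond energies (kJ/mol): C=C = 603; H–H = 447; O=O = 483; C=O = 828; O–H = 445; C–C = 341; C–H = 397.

Reaction A:
  Bonds broken (reactants):
    C–H: 4 × 397 = 1588
    C=C: 1 × 603 = 603
    H–H: 1 × 447 = 447
    Σ(broken) = 2638 kJ
  Bonds formed (products):
    C–C: 1 × 341 = 341
    C–H: 6 × 397 = 2382
    Σ(formed) = 2723 kJ
  ΔH_A = 2638 − 2723 = −85 kJ
Reaction B:
  Bonds broken (reactants):
    C–C: 6 × 341 = 2046
    C–H: 20 × 397 = 7940
    O=O: 13 × 483 = 6279
    Σ(broken) = 16265 kJ
  Bonds formed (products):
    C=O: 16 × 828 = 13248
    O–H: 20 × 445 = 8900
    Σ(formed) = 22148 kJ
  ΔH_B = 16265 − 22148 = −5883 kJ
ΔH_A − ΔH_B = +5798 kJ, so reaction B has the more negative ΔH; |ΔH_A − ΔH_B| = 5798 kJ.

Reaction B, by 5798 kJ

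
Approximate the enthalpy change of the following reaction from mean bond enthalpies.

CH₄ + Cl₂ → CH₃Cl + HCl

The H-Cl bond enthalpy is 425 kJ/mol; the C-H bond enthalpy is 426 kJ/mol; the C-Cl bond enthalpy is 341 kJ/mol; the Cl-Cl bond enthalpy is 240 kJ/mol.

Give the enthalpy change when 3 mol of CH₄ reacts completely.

ΔH = −300 kJ

Bonds broken (reactants):
  C-H: 4 × 426 = 1704
  Cl-Cl: 1 × 240 = 240
  Σ(broken) = 1944 kJ
Bonds formed (products):
  C-Cl: 1 × 341 = 341
  C-H: 3 × 426 = 1278
  H-Cl: 1 × 425 = 425
  Σ(formed) = 2044 kJ
ΔH = Σ(broken) − Σ(formed) = 1944 − 2044 = −100 kJ
For 3× the reaction as written: 3 × (−100) = −300 kJ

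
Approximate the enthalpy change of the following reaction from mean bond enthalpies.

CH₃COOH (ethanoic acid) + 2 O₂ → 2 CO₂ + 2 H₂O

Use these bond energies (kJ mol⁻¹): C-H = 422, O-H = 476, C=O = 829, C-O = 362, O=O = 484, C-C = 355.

Bonds broken (reactants):
  C-C: 1 × 355 = 355
  C-H: 3 × 422 = 1266
  C-O: 1 × 362 = 362
  C=O: 1 × 829 = 829
  O-H: 1 × 476 = 476
  O=O: 2 × 484 = 968
  Σ(broken) = 4256 kJ
Bonds formed (products):
  C=O: 4 × 829 = 3316
  O-H: 4 × 476 = 1904
  Σ(formed) = 5220 kJ
ΔH = Σ(broken) − Σ(formed) = 4256 − 5220 = −964 kJ

ΔH ≈ −964 kJ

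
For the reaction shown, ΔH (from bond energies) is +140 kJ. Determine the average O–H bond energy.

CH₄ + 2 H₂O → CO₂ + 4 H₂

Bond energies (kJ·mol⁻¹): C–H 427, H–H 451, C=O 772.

D(O–H) ≈ 445 kJ/mol

Let D be the O–H bond energy.
Σ(broken) = 4×427 + 4×D = 1708 + 4D
Σ(formed) = 2×772 + 4×451 = 3348
ΔH = Σ(broken) − Σ(formed) = (1708 + 4D) − (3348) = −1640 + 4D
Setting this equal to +140 kJ gives 4D = 1780, so D = 445 kJ/mol.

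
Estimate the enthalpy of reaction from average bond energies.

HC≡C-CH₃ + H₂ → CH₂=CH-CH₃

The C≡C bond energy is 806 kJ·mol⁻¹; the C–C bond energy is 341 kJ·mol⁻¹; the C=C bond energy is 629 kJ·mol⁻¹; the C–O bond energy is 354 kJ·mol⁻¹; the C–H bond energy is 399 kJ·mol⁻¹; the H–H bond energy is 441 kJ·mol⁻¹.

Bonds broken (reactants):
  C≡C: 1 × 806 = 806
  C–C: 1 × 341 = 341
  C–H: 4 × 399 = 1596
  H–H: 1 × 441 = 441
  Σ(broken) = 3184 kJ
Bonds formed (products):
  C–C: 1 × 341 = 341
  C–H: 6 × 399 = 2394
  C=C: 1 × 629 = 629
  Σ(formed) = 3364 kJ
ΔH = Σ(broken) − Σ(formed) = 3184 − 3364 = −180 kJ

ΔH ≈ −180 kJ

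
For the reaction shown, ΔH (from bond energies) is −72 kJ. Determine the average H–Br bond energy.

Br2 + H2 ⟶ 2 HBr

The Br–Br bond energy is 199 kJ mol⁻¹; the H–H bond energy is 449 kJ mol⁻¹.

D(H–Br) ≈ 360 kJ/mol

Let D be the H–Br bond energy.
Σ(broken) = 1×199 + 1×449 = 648
Σ(formed) = 2×D = 2D
ΔH = Σ(broken) − Σ(formed) = (648) − (2D) = +648 − 2D
Setting this equal to −72 kJ gives 2D = 720, so D = 360 kJ/mol.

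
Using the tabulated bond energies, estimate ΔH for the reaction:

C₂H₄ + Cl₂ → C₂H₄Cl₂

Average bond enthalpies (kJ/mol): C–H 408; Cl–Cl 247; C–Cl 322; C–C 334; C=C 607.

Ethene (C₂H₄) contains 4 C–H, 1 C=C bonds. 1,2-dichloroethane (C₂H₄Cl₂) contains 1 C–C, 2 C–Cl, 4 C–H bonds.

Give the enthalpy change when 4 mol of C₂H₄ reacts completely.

ΔH = −496 kJ

Bonds broken (reactants):
  C–H: 4 × 408 = 1632
  C=C: 1 × 607 = 607
  Cl–Cl: 1 × 247 = 247
  Σ(broken) = 2486 kJ
Bonds formed (products):
  C–C: 1 × 334 = 334
  C–Cl: 2 × 322 = 644
  C–H: 4 × 408 = 1632
  Σ(formed) = 2610 kJ
ΔH = Σ(broken) − Σ(formed) = 2486 − 2610 = −124 kJ
For 4× the reaction as written: 4 × (−124) = −496 kJ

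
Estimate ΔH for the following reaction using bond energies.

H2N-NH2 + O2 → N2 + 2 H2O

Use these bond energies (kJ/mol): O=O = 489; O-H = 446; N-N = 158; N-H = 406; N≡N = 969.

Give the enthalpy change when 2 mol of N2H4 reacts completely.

Bonds broken (reactants):
  N-H: 4 × 406 = 1624
  N-N: 1 × 158 = 158
  O=O: 1 × 489 = 489
  Σ(broken) = 2271 kJ
Bonds formed (products):
  N≡N: 1 × 969 = 969
  O-H: 4 × 446 = 1784
  Σ(formed) = 2753 kJ
ΔH = Σ(broken) − Σ(formed) = 2271 − 2753 = −482 kJ
For 2× the reaction as written: 2 × (−482) = −964 kJ

ΔH = −964 kJ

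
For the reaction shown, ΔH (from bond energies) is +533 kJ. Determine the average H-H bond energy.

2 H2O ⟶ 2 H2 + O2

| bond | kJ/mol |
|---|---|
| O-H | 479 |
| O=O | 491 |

Let D be the H-H bond energy.
Σ(broken) = 4×479 = 1916
Σ(formed) = 2×D + 1×491 = 491 + 2D
ΔH = Σ(broken) − Σ(formed) = (1916) − (491 + 2D) = +1425 − 2D
Setting this equal to +533 kJ gives 2D = 892, so D = 446 kJ/mol.

D(H-H) ≈ 446 kJ/mol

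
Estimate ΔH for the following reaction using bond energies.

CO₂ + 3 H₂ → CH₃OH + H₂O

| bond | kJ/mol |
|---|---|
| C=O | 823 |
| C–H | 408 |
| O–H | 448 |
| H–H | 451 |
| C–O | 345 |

Bonds broken (reactants):
  C=O: 2 × 823 = 1646
  H–H: 3 × 451 = 1353
  Σ(broken) = 2999 kJ
Bonds formed (products):
  C–H: 3 × 408 = 1224
  C–O: 1 × 345 = 345
  O–H: 3 × 448 = 1344
  Σ(formed) = 2913 kJ
ΔH = Σ(broken) − Σ(formed) = 2999 − 2913 = +86 kJ

ΔH ≈ +86 kJ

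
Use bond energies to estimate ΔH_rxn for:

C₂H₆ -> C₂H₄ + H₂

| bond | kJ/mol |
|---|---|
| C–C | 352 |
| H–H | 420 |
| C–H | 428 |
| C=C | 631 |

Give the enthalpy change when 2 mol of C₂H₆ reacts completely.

Bonds broken (reactants):
  C–C: 1 × 352 = 352
  C–H: 6 × 428 = 2568
  Σ(broken) = 2920 kJ
Bonds formed (products):
  C–H: 4 × 428 = 1712
  C=C: 1 × 631 = 631
  H–H: 1 × 420 = 420
  Σ(formed) = 2763 kJ
ΔH = Σ(broken) − Σ(formed) = 2920 − 2763 = +157 kJ
For 2× the reaction as written: 2 × (+157) = +314 kJ

ΔH = +314 kJ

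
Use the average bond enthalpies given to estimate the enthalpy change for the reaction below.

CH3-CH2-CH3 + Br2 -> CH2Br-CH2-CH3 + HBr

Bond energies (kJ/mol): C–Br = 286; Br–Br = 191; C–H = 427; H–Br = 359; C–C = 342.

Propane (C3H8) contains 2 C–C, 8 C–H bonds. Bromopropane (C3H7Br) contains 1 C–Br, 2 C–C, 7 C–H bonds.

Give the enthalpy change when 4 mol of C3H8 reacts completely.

ΔH = −108 kJ

Bonds broken (reactants):
  Br–Br: 1 × 191 = 191
  C–C: 2 × 342 = 684
  C–H: 8 × 427 = 3416
  Σ(broken) = 4291 kJ
Bonds formed (products):
  C–Br: 1 × 286 = 286
  C–C: 2 × 342 = 684
  C–H: 7 × 427 = 2989
  H–Br: 1 × 359 = 359
  Σ(formed) = 4318 kJ
ΔH = Σ(broken) − Σ(formed) = 4291 − 4318 = −27 kJ
For 4× the reaction as written: 4 × (−27) = −108 kJ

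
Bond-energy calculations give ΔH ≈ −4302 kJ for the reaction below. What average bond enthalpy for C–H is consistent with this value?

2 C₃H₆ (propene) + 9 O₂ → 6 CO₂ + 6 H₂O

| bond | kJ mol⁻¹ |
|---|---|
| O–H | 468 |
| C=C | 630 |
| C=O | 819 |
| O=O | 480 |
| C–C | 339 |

Let D be the C–H bond energy.
Σ(broken) = 2×339 + 12×D + 2×630 + 9×480 = 6258 + 12D
Σ(formed) = 12×819 + 12×468 = 15444
ΔH = Σ(broken) − Σ(formed) = (6258 + 12D) − (15444) = −9186 + 12D
Setting this equal to −4302 kJ gives 12D = 4884, so D = 407 kJ/mol.

D(C–H) ≈ 407 kJ/mol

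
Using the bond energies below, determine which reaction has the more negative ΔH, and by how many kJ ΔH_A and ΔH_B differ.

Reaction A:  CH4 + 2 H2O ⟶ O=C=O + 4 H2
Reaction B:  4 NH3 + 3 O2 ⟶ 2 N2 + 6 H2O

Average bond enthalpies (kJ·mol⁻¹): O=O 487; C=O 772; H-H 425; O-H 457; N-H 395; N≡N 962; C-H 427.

Reaction B, by 1499 kJ

Reaction A:
  Bonds broken (reactants):
    C-H: 4 × 427 = 1708
    O-H: 4 × 457 = 1828
    Σ(broken) = 3536 kJ
  Bonds formed (products):
    C=O: 2 × 772 = 1544
    H-H: 4 × 425 = 1700
    Σ(formed) = 3244 kJ
  ΔH_A = 3536 − 3244 = +292 kJ
Reaction B:
  Bonds broken (reactants):
    N-H: 12 × 395 = 4740
    O=O: 3 × 487 = 1461
    Σ(broken) = 6201 kJ
  Bonds formed (products):
    N≡N: 2 × 962 = 1924
    O-H: 12 × 457 = 5484
    Σ(formed) = 7408 kJ
  ΔH_B = 6201 − 7408 = −1207 kJ
ΔH_A − ΔH_B = +1499 kJ, so reaction B has the more negative ΔH; |ΔH_A − ΔH_B| = 1499 kJ.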